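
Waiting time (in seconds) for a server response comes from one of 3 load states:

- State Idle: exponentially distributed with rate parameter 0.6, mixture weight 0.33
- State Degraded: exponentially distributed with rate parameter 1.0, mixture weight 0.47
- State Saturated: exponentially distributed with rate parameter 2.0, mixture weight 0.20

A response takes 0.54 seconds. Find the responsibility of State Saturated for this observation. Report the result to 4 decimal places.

Apply Bayes' rule: the posterior for each component is proportional to its prior times its likelihood at x.
Evaluate each component's likelihood at the observed value:
  L_Idle = 0.43395
  L_Degraded = 0.582748
  L_Saturated = 0.679191
Multiply by the mixture weights:
  P(Z=Idle)·L_Idle = 0.33 × 0.43395 = 0.143204
  P(Z=Degraded)·L_Degraded = 0.47 × 0.582748 = 0.273892
  P(Z=Saturated)·L_Saturated = 0.20 × 0.679191 = 0.135838
Evidence: 0.143204 + 0.273892 + 0.135838 = 0.552933
Responsibility of State Saturated: 0.135838 / 0.552933 ≈ 0.2457

0.2457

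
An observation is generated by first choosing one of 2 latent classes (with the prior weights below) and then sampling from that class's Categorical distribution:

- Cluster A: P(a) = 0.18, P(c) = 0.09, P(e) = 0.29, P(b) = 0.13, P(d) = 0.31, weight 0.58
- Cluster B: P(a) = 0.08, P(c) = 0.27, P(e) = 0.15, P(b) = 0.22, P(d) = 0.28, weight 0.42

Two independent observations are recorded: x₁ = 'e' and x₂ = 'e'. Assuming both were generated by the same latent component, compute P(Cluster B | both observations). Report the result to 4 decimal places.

Apply Bayes' rule: the posterior for each component is proportional to its prior times its likelihood at x.
Since both observations come from the same component, the likelihood for component k is f_k(x₁)·f_k(x₂).
  f_A = [0.29] × [0.29] = 0.0841
  f_B = [0.15] × [0.15] = 0.0225
Multiply by the mixture weights:
  P(Z=A)·f_A = 0.58 × 0.0841 = 0.048778
  P(Z=B)·f_B = 0.42 × 0.0225 = 0.00945
Denominator: 0.048778 + 0.00945 = 0.058228
P(Cluster B | x₁,x₂) = 0.00945 / 0.058228 ≈ 0.1623

0.1623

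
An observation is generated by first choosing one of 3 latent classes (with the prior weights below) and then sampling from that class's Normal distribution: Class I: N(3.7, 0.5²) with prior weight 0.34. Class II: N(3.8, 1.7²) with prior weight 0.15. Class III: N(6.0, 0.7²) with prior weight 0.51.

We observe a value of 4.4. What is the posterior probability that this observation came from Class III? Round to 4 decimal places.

Posterior ∝ prior × likelihood, so P(k | x) ∝ w_k f_k(x); normalise over all components.
Evaluate each component's likelihood at the observed value:
  f_I = 0.299455
  f_II = 0.220502
  f_III = 0.0418147
Prior × likelihood for each component:
  w_I·f_I = 0.34 × 0.299455 = 0.101815
  w_II·f_II = 0.15 × 0.220502 = 0.0330752
  w_III·f_III = 0.51 × 0.0418147 = 0.0213255
Sum: 0.101815 + 0.0330752 + 0.0213255 = 0.156215
P(Class III | x) = 0.0213255 / 0.156215 ≈ 0.1365

0.1365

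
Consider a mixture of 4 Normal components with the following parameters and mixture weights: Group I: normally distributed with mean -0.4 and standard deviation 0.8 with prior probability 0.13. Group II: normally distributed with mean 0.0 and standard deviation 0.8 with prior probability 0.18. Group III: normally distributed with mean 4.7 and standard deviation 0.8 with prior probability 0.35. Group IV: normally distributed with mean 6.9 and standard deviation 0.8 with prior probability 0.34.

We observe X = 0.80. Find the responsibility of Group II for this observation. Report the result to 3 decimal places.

0.721

The responsibility of component k is π_k f_k(x) divided by Σ_j π_j f_j(x).
Component likelihoods at x = 0.80:
  f_I = 0.161897
  f_II = 0.302463
  f_III = 3.44493e-06
  f_IV = 1.18234e-13
Multiply by the mixture weights:
  π_I·f_I = 0.13 × 0.161897 = 0.0210466
  π_II·f_II = 0.18 × 0.302463 = 0.0544434
  π_III·f_III = 0.35 × 3.44493e-06 = 1.20572e-06
  π_IV·f_IV = 0.34 × 1.18234e-13 = 4.01997e-14
Denominator: 0.0210466 + 0.0544434 + 1.20572e-06 + 4.01997e-14 = 0.0754912
Responsibility of Group II: 0.0544434 / 0.0754912 ≈ 0.721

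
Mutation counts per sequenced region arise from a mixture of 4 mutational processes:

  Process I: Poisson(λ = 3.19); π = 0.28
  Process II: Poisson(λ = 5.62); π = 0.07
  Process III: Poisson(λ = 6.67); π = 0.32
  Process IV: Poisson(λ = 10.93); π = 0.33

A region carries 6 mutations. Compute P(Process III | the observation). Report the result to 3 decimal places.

By Bayes' theorem, P(k | x) = π_k f_k(x) / Σ_j π_j f_j(x).
Component likelihoods at x = 6 mutations:
  p_I = 0.0602577
  p_II = 0.158617
  p_III = 0.155124
  p_IV = 0.042418
Prior × likelihood for each component:
  π_I·p_I = 0.28 × 0.0602577 = 0.0168721
  π_II·p_II = 0.07 × 0.158617 = 0.0111032
  π_III·p_III = 0.32 × 0.155124 = 0.0496396
  π_IV·p_IV = 0.33 × 0.042418 = 0.0139979
Normaliser: 0.0168721 + 0.0111032 + 0.0496396 + 0.0139979 = 0.0916129
Responsibility of Process III: 0.0496396 / 0.0916129 ≈ 0.542

0.542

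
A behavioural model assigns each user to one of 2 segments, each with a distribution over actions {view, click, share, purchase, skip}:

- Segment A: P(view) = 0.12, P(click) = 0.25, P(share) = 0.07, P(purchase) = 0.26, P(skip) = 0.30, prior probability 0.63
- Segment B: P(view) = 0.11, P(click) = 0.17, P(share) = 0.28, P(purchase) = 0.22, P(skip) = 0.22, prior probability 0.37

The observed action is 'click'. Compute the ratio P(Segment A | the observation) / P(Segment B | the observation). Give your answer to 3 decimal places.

The posterior odds equal the prior odds times the likelihood ratio: (P(Z=i)/P(Z=j))·(f_i(x)/f_j(x)).
Categorical probabilities:
  L_A = 0.25
  L_B = 0.17
Odds = (0.63/0.37) × (0.25/0.17) = 1.7027 × 1.47059 ≈ 2.504

2.504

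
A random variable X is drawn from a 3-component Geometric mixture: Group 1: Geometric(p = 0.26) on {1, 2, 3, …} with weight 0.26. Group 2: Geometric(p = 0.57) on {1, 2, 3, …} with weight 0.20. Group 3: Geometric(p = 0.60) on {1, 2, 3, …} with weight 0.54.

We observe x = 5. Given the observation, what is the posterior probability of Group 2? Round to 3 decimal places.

0.120

Apply Bayes' rule: the posterior for each component is proportional to its prior times its likelihood at x.
Component likelihoods at x = 5:
  f_1 = 0.0779651
  f_2 = 0.0194872
  f_3 = 0.01536
Multiply by the mixture weights:
  w_1·f_1 = 0.26 × 0.0779651 = 0.0202709
  w_2·f_2 = 0.20 × 0.0194872 = 0.00389743
  w_3·f_3 = 0.54 × 0.01536 = 0.0082944
Marginal: 0.0202709 + 0.00389743 + 0.0082944 = 0.0324628
So the posterior for Group 2 is 0.00389743 / 0.0324628 ≈ 0.120.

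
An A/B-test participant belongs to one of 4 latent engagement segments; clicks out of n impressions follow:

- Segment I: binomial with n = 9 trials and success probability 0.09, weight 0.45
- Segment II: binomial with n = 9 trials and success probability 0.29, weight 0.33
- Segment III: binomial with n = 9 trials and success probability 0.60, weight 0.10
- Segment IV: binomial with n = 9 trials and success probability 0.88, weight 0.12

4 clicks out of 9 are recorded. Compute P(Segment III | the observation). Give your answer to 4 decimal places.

By Bayes' theorem, P(k | x) = w_k f_k(x) / Σ_j w_j f_j(x).
Evaluate each component's likelihood at the observed value:
  L_I = 0.00515879
  L_II = 0.160788
  L_III = 0.167215
  L_IV = 0.00188021
Multiply by the mixture weights:
  w_I·L_I = 0.45 × 0.00515879 = 0.00232145
  w_II·L_II = 0.33 × 0.160788 = 0.0530601
  w_III·L_III = 0.10 × 0.167215 = 0.0167215
  w_IV·L_IV = 0.12 × 0.00188021 = 0.000225626
Sum: 0.00232145 + 0.0530601 + 0.0167215 + 0.000225626 = 0.0723287
So the posterior for Segment III is 0.0167215 / 0.0723287 ≈ 0.2312.

0.2312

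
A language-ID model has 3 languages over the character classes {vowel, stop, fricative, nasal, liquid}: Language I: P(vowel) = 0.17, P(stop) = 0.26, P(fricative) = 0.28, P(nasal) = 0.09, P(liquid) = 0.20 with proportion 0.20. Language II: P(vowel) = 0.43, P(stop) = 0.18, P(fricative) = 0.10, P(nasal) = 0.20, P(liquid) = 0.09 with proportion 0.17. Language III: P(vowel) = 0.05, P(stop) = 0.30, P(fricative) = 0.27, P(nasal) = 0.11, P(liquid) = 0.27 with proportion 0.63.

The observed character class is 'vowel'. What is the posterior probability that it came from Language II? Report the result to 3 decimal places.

0.527

Apply Bayes' rule: the posterior for each component is proportional to its prior times its likelihood at x.
Component likelihoods at x = 'vowel':
  f_I = 0.17
  f_II = 0.43
  f_III = 0.05
Weight by the priors:
  w_I·f_I = 0.20 × 0.17 = 0.034
  w_II·f_II = 0.17 × 0.43 = 0.0731
  w_III·f_III = 0.63 × 0.05 = 0.0315
Normaliser: 0.034 + 0.0731 + 0.0315 = 0.1386
P(Language II | data) ≈ 0.527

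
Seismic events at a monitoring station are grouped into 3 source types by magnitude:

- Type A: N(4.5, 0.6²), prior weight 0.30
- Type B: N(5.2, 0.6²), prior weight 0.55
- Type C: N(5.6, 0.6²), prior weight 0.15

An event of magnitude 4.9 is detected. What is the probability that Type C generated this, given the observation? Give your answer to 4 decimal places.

0.0948

By Bayes' theorem, P(k | x) = π_k f_k(x) / Σ_j π_j f_j(x).
Normal densities:
  f_A = (1/(0.6·√(2π)))·exp(−(4.9−4.5)²/(2·0.6²)) = 0.664904·exp(-0.22222) = 0.532413
  f_B = (1/(0.6·√(2π)))·exp(−(4.9−5.2)²/(2·0.6²)) = 0.664904·exp(-0.12500) = 0.586776
  f_C = (1/(0.6·√(2π)))·exp(−(4.9−5.6)²/(2·0.6²)) = 0.664904·exp(-0.68056) = 0.336664
Weight by the priors:
  π_A·f_A = 0.30 × 0.532413 = 0.159724
  π_B·f_B = 0.55 × 0.586776 = 0.322727
  π_C·f_C = 0.15 × 0.336664 = 0.0504997
Evidence: 0.159724 + 0.322727 + 0.0504997 = 0.53295
So the posterior for Type C is 0.0504997 / 0.53295 ≈ 0.0948.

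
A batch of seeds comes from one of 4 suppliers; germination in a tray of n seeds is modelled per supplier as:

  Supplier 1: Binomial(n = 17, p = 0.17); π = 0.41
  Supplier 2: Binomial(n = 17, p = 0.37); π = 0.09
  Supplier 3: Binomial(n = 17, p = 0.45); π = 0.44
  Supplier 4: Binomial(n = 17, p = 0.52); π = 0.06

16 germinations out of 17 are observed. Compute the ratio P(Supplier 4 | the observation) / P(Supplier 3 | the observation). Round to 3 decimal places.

Posterior odds = (π_i f_i(x)) / (π_j f_j(x)); the normalising sum cancels.
Component likelihoods at x = 16 germinations out of 17:
  f_1 = 6.86609e-12
  f_2 = 1.32135e-06
  f_3 = 2.6437e-05
  f_4 = 0.000233208
1.39925e-05 / 1.16323e-05 ≈ 1.203

1.203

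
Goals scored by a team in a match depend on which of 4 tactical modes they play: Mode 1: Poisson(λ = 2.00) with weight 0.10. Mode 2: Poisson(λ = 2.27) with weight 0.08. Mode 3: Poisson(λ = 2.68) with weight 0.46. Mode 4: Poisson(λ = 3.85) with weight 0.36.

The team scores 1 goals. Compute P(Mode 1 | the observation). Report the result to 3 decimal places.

0.169

P(component k | x) = π_k·f_k(x) / marginal(x), where marginal(x) = Σ_j π_j·f_j(x).
Evaluate each component's likelihood at the observed value:
  L_1 = 0.270671
  L_2 = 0.234519
  L_3 = 0.183749
  L_4 = 0.081927
Multiply by the mixture weights:
  π_1·L_1 = 0.10 × 0.270671 = 0.0270671
  π_2·L_2 = 0.08 × 0.234519 = 0.0187615
  π_3·L_3 = 0.46 × 0.183749 = 0.0845247
  π_4·L_4 = 0.36 × 0.081927 = 0.0294937
Marginal: 0.0270671 + 0.0187615 + 0.0845247 + 0.0294937 = 0.159847
So the posterior for Mode 1 is 0.0270671 / 0.159847 ≈ 0.169.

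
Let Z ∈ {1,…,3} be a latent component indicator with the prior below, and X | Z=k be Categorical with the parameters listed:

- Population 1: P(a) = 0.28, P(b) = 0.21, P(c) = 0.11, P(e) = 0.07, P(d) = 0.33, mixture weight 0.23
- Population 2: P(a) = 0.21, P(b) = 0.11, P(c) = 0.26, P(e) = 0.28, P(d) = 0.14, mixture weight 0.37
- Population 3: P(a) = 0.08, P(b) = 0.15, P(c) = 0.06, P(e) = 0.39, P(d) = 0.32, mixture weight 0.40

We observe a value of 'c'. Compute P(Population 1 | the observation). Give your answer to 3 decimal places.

0.174

P(component k | x) = π_k·f_k(x) / marginal(x), where marginal(x) = Σ_j π_j·f_j(x).
Categorical probabilities:
  p_1 = 0.11
  p_2 = 0.26
  p_3 = 0.06
Multiply by the mixture weights:
  π_1·p_1 = 0.23 × 0.11 = 0.0253
  π_2·p_2 = 0.37 × 0.26 = 0.0962
  π_3·p_3 = 0.40 × 0.06 = 0.024
Marginal: 0.0253 + 0.0962 + 0.024 = 0.1455
P(Population 1 | x) ≈ 0.174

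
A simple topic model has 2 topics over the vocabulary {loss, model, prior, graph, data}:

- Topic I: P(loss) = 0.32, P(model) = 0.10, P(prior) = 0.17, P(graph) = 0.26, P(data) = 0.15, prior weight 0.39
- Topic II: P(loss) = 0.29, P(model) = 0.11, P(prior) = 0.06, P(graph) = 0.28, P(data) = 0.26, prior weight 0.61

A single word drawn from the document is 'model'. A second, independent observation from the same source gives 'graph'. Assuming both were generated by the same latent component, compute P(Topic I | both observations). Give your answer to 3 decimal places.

0.351

By Bayes' theorem, P(k | x) = P(Z=k) f_k(x) / Σ_j P(Z=j) f_j(x).
Since both observations come from the same component, the likelihood for component k is f_k(x₁)·f_k(x₂).
  f_I = [0.1] × [0.26] = 0.026
  f_II = [0.11] × [0.28] = 0.0308
Unnormalised posteriors:
  P(Z=I)·f_I = 0.39 × 0.026 = 0.01014
  P(Z=II)·f_II = 0.61 × 0.0308 = 0.018788
Normaliser: 0.01014 + 0.018788 = 0.028928
So the posterior for Topic I is 0.01014 / 0.028928 ≈ 0.351.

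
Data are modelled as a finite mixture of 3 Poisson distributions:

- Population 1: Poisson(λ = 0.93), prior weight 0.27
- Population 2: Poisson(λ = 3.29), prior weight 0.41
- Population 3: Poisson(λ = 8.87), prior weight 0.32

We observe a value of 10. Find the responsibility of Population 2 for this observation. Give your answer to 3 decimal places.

By Bayes' theorem, P(k | x) = π_k f_k(x) / Σ_j π_j f_j(x).
Component likelihoods at x = 10:
  p_1 = 5.26226e-08
  p_2 = 0.00152534
  p_3 = 0.116757
Weight by the priors:
  π_1·p_1 = 0.27 × 5.26226e-08 = 1.42081e-08
  π_2·p_2 = 0.41 × 0.00152534 = 0.00062539
  π_3·p_3 = 0.32 × 0.116757 = 0.0373621
Sum: 1.42081e-08 + 0.00062539 + 0.0373621 = 0.0379875
P(Population 2 | the observation) ≈ 0.016

0.016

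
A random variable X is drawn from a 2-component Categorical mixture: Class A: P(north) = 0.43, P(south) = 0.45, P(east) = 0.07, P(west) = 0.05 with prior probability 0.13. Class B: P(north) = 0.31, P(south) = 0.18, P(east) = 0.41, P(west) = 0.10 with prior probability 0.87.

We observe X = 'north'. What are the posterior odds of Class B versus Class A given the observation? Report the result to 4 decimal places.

Only the two components matter; the odds are (P(Z=i) f_i(x)) / (P(Z=j) f_j(x)).
Component likelihoods at x = 'north':
  L_A = P(north | comp) = 0.43
  L_B = P(north | comp) = 0.31
Posterior odds = (P(Z=B)·L_B) / (P(Z=A)·L_A) = (0.87·0.31) / (0.13·0.43) = 0.2697 / 0.0559 ≈ 4.8247

4.8247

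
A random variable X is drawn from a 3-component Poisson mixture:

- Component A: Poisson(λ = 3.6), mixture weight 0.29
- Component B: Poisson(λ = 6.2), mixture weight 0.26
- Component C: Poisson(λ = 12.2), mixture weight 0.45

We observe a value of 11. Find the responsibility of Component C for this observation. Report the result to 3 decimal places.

The responsibility of component k is π_k f_k(x) divided by Σ_j π_j f_j(x).
Evaluate each component's likelihood at the observed value:
  f_A = 0.000900973
  f_B = 0.0264562
  f_C = 0.112308
Prior × likelihood for each component:
  π_A·f_A = 0.29 × 0.000900973 = 0.000261282
  π_B·f_B = 0.26 × 0.0264562 = 0.00687861
  π_C·f_C = 0.45 × 0.112308 = 0.0505385
Sum: 0.000261282 + 0.00687861 + 0.0505385 = 0.0576784
P(Component C | 11) = 0.0505385 / 0.0576784 ≈ 0.876

0.876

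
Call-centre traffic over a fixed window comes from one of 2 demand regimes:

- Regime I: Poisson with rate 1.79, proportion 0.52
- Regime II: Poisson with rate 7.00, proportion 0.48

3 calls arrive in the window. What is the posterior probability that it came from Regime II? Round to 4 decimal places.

0.2317

Apply Bayes' rule: the posterior for each component is proportional to its prior times its likelihood at x.
Component likelihoods at x = 3 calls:
  p_I = e^(−1.79)·1.79^3/3! = 0.159596
  p_II = e^(−7.00)·7.00^3/3! = 0.0521293
Unnormalised posteriors:
  π_I·p_I = 0.52 × 0.159596 = 0.0829897
  π_II·p_II = 0.48 × 0.0521293 = 0.025022
Normaliser: 0.0829897 + 0.025022 = 0.108012
P(Regime II | the observation) = 0.025022 / 0.108012 ≈ 0.2317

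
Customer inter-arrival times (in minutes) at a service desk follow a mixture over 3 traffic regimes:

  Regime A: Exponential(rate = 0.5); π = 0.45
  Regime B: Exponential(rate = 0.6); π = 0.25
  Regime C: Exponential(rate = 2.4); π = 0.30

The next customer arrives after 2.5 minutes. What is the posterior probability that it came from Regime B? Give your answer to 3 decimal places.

0.336

The responsibility of component k is P(Z=k) f_k(x) divided by Σ_j P(Z=j) f_j(x).
Evaluate each component's likelihood at the observed value:
  f_A = 0.143252
  f_B = 0.133878
  f_C = 0.00594901
Prior × likelihood for each component:
  P(Z=A)·f_A = 0.45 × 0.143252 = 0.0644636
  P(Z=B)·f_B = 0.25 × 0.133878 = 0.0334695
  P(Z=C)·f_C = 0.30 × 0.00594901 = 0.0017847
Normaliser: 0.0644636 + 0.0334695 + 0.0017847 = 0.0997178
Responsibility of Regime B: 0.0334695 / 0.0997178 ≈ 0.336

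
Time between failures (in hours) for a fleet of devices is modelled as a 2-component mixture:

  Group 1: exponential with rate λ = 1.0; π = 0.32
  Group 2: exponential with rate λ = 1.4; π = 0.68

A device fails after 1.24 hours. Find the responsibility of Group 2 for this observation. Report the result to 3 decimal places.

0.644

Apply Bayes' rule: the posterior for each component is proportional to its prior times its likelihood at x.
Evaluate each component's likelihood at the observed value:
  f_1 = 0.289384
  f_2 = 0.246713
Weight by the priors:
  π_1·f_1 = 0.32 × 0.289384 = 0.0926029
  π_2·f_2 = 0.68 × 0.246713 = 0.167765
Sum: 0.0926029 + 0.167765 = 0.260368
P(Group 2 | 1.24 hours) = 0.167765 / 0.260368 ≈ 0.644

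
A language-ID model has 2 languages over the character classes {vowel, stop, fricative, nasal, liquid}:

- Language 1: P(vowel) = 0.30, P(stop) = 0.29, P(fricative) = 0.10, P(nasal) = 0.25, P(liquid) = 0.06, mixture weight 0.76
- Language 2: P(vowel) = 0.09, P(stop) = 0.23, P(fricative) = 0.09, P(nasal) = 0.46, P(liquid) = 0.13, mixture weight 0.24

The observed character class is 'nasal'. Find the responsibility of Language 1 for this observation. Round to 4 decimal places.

The responsibility of component k is P(Z=k) f_k(x) divided by Σ_j P(Z=j) f_j(x).
Component likelihoods at x = 'nasal':
  f_1 = 0.25
  f_2 = 0.46
Weight by the priors:
  P(Z=1)·f_1 = 0.76 × 0.25 = 0.19
  P(Z=2)·f_2 = 0.24 × 0.46 = 0.1104
Marginal: 0.19 + 0.1104 = 0.3004
P(Language 1 | data) = 0.19 / 0.3004 ≈ 0.6325

0.6325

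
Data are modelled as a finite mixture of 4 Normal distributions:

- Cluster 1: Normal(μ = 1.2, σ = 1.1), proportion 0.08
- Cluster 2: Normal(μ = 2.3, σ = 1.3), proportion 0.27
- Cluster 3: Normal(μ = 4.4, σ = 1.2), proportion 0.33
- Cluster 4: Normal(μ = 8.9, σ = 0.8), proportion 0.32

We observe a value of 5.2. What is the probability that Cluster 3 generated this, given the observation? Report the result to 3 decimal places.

Apply Bayes' rule: the posterior for each component is proportional to its prior times its likelihood at x.
Evaluate each component's likelihood at the observed value:
  f_1 = (1/(1.1·√(2π)))·exp(−(5.2−1.2)²/(2·1.1²)) = 0.362675·exp(-6.61157) = 0.000487696
  f_2 = (1/(1.3·√(2π)))·exp(−(5.2−2.3)²/(2·1.3²)) = 0.306879·exp(-2.48817) = 0.02549
  f_3 = (1/(1.2·√(2π)))·exp(−(5.2−4.4)²/(2·1.2²)) = 0.332452·exp(-0.22222) = 0.266207
  f_4 = (1/(0.8·√(2π)))·exp(−(5.2−8.9)²/(2·0.8²)) = 0.498678·exp(-10.69531) = 1.12955e-05
Prior × likelihood for each component:
  P(Z=1)·f_1 = 0.08 × 0.000487696 = 3.90157e-05
  P(Z=2)·f_2 = 0.27 × 0.02549 = 0.0068823
  P(Z=3)·f_3 = 0.33 × 0.266207 = 0.0878482
  P(Z=4)·f_4 = 0.32 × 1.12955e-05 = 3.61456e-06
Denominator: 3.90157e-05 + 0.0068823 + 0.0878482 + 3.61456e-06 = 0.0947731
P(Cluster 3 | 5.2) = 0.0878482 / 0.0947731 ≈ 0.927

0.927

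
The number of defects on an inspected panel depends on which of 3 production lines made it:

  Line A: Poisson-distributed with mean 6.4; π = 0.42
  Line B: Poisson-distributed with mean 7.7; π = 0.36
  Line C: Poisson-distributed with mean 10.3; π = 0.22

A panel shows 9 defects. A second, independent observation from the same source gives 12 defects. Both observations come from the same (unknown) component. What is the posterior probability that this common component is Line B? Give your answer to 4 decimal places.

By Bayes' theorem, P(k | x) = π_k f_k(x) / Σ_j π_j f_j(x).
Since both observations come from the same component, the likelihood for component k is f_k(x₁)·f_k(x₂).
  f_A = [e^(−6.4)·6.4^9/9! = 0.0824844] × [0.0163809] = 0.00135117
  f_B = [e^(−7.7)·7.7^9/9! = 0.118737] × [0.0410662] = 0.00487607
  f_C = [e^(−10.3)·10.3^9/9! = 0.120931] × [0.10011] = 0.0121064
Unnormalised posteriors:
  π_A·f_A = 0.42 × 0.00135117 = 0.000567492
  π_B·f_B = 0.36 × 0.00487607 = 0.00175539
  π_C·f_C = 0.22 × 0.0121064 = 0.00266341
Denominator: 0.000567492 + 0.00175539 + 0.00266341 = 0.00498629
P(Line B | x₁,x₂) = 0.00175539 / 0.00498629 ≈ 0.3520

0.3520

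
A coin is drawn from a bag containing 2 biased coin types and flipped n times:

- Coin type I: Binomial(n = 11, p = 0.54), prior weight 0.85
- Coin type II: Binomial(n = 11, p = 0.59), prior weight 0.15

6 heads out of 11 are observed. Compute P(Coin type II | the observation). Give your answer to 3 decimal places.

0.144

The responsibility of component k is P(Z=k) f_k(x) divided by Σ_j P(Z=j) f_j(x).
Binomial probabilities:
  L_I = 0.235936
  L_II = 0.225774
Unnormalised posteriors:
  P(Z=I)·L_I = 0.85 × 0.235936 = 0.200545
  P(Z=II)·L_II = 0.15 × 0.225774 = 0.0338661
Marginal: 0.200545 + 0.0338661 = 0.234411
P(Coin type II | 6 heads out of 11) = 0.0338661 / 0.234411 ≈ 0.144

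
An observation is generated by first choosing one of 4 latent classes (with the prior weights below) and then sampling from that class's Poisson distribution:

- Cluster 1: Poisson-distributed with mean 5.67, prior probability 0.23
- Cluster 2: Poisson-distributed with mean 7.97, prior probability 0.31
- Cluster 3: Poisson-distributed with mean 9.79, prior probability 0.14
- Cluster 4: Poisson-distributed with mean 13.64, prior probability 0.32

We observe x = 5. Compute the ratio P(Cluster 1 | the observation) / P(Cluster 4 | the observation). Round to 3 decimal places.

The posterior odds equal the prior odds times the likelihood ratio: (π_i/π_j)·(f_i(x)/f_j(x)).
Poisson probabilities:
  p_1 = 0.168378
  p_2 = 0.0926368
  p_3 = 0.0419749
  p_4 = 0.00468936
0.0387268 / 0.0015006 ≈ 25.808

25.808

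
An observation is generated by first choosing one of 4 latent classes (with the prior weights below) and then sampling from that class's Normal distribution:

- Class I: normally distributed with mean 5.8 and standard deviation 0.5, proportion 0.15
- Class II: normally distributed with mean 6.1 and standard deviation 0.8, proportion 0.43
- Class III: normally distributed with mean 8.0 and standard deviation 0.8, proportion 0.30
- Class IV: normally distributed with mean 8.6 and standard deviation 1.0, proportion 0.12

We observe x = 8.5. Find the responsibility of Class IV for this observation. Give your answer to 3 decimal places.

0.275

P(component k | x) = π_k·f_k(x) / marginal(x), where marginal(x) = Σ_j π_j·f_j(x).
Normal densities:
  f_I = 3.71472e-07
  f_II = 0.00553981
  f_III = 0.410201
  f_IV = 0.396953
Prior × likelihood for each component:
  π_I·f_I = 0.15 × 3.71472e-07 = 5.57209e-08
  π_II·f_II = 0.43 × 0.00553981 = 0.00238212
  π_III·f_III = 0.30 × 0.410201 = 0.12306
  π_IV·f_IV = 0.12 × 0.396953 = 0.0476343
Denominator: 5.57209e-08 + 0.00238212 + 0.12306 + 0.0476343 = 0.173077
Responsibility of Class IV: 0.0476343 / 0.173077 ≈ 0.275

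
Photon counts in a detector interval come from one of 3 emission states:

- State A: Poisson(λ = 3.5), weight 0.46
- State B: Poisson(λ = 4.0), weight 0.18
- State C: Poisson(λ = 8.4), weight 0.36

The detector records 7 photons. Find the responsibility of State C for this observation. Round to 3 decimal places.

0.625

Posterior ∝ prior × likelihood, so P(k | x) ∝ P(Z=k) f_k(x); normalise over all components.
Evaluate each component's likelihood at the observed value:
  p_A = 0.0385492
  p_B = 0.0595404
  p_C = 0.131659
Weight by the priors:
  P(Z=A)·p_A = 0.46 × 0.0385492 = 0.0177326
  P(Z=B)·p_B = 0.18 × 0.0595404 = 0.0107173
  P(Z=C)·p_C = 0.36 × 0.131659 = 0.0473973
Denominator: 0.0177326 + 0.0107173 + 0.0473973 = 0.0758472
So the posterior for State C is 0.0473973 / 0.0758472 ≈ 0.625.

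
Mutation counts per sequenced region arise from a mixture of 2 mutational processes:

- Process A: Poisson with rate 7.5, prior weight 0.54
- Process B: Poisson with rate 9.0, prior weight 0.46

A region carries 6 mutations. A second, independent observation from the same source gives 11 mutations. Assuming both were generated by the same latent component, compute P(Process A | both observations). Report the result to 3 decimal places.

The responsibility of component k is π_k f_k(x) divided by Σ_j π_j f_j(x).
Since both observations come from the same component, the likelihood for component k is f_k(x₁)·f_k(x₂).
  f_A = [e^(−7.5)·7.5^6/6! = 0.136718] × [0.0585207] = 0.00800085
  f_B = [e^(−9.0)·9.0^6/6! = 0.0910903] × [0.0970201] = 0.00883759
Prior × likelihood for each component:
  π_A·f_A = 0.54 × 0.00800085 = 0.00432046
  π_B·f_B = 0.46 × 0.00883759 = 0.00406529
Sum: 0.00432046 + 0.00406529 = 0.00838575
P(Process A | x₁, x₂) = 0.00432046 / 0.00838575 ≈ 0.515

0.515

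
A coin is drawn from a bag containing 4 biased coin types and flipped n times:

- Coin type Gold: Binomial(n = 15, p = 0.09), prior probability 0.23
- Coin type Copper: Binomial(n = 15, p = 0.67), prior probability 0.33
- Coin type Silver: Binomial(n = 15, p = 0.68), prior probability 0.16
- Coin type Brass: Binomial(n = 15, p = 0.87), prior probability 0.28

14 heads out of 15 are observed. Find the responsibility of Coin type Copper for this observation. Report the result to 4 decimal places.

By Bayes' theorem, P(k | x) = π_k f_k(x) / Σ_j π_j f_j(x).
Evaluate each component's likelihood at the observed value:
  p_Gold = C(15,14)·0.09^14·0.91^1 = 15·2.28768e-15·0.91 = 3.12268e-14
  p_Copper = C(15,14)·0.67^14·0.33^1 = 15·0.00367322·0.33 = 0.0181825
  p_Silver = C(15,14)·0.68^14·0.32^1 = 15·0.00451986·0.32 = 0.0216953
  p_Brass = C(15,14)·0.87^14·0.13^1 = 15·0.142321·0.13 = 0.277526
Unnormalised posteriors:
  π_Gold·p_Gold = 0.23 × 3.12268e-14 = 7.18217e-15
  π_Copper·p_Copper = 0.33 × 0.0181825 = 0.00600021
  π_Silver·p_Silver = 0.16 × 0.0216953 = 0.00347125
  π_Brass·p_Brass = 0.28 × 0.277526 = 0.0777074
Marginal: 7.18217e-15 + 0.00600021 + 0.00347125 + 0.0777074 = 0.0871788
P(Coin type Copper | x) ≈ 0.0688

0.0688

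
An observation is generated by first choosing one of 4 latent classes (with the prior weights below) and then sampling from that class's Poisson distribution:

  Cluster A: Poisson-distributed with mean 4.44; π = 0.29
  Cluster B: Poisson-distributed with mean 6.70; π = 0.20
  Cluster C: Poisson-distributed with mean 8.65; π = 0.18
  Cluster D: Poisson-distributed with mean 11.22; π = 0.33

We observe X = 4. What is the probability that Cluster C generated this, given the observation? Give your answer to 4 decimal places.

0.0852

By Bayes' theorem, P(k | x) = π_k f_k(x) / Σ_j π_j f_j(x).
Component likelihoods at x = 4:
  p_A = 0.191009
  p_B = 0.103351
  p_C = 0.0408513
  p_D = 0.00885067
Unnormalised posteriors:
  π_A·p_A = 0.29 × 0.191009 = 0.0553925
  π_B·p_B = 0.20 × 0.103351 = 0.0206702
  π_C·p_C = 0.18 × 0.0408513 = 0.00735323
  π_D·p_D = 0.33 × 0.00885067 = 0.00292072
Normaliser: 0.0553925 + 0.0206702 + 0.00735323 + 0.00292072 = 0.0863367
Responsibility of Cluster C: 0.00735323 / 0.0863367 ≈ 0.0852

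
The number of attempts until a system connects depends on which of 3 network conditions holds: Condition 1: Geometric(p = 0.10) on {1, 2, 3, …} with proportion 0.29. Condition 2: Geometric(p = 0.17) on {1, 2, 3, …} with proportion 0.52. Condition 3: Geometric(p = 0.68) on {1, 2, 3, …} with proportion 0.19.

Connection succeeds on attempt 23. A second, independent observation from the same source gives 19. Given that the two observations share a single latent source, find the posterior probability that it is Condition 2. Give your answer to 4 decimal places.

0.1689

Posterior ∝ prior × likelihood, so P(k | x) ∝ π_k f_k(x); normalise over all components.
Since both observations come from the same component, the likelihood for component k is f_k(x₁)·f_k(x₂).
  L_1 = [0.10·(1−0.10)^22 = 0.10·0.0984771 = 0.00984771] × [0.0150095] = 0.000147809
  L_2 = [0.17·(1−0.17)^22 = 0.17·0.0165851 = 0.00281947] × [0.00594093] = 1.67503e-05
  L_3 = [0.68·(1−0.68)^22 = 0.68·1.29807e-11 = 8.8269e-12] × [8.41799e-10] = 7.43048e-21
Prior × likelihood for each component:
  π_1·L_1 = 0.29 × 0.000147809 = 4.28646e-05
  π_2·L_2 = 0.52 × 1.67503e-05 = 8.71013e-06
  π_3·L_3 = 0.19 × 7.43048e-21 = 1.41179e-21
Sum: 4.28646e-05 + 8.71013e-06 + 1.41179e-21 = 5.15747e-05
So the posterior for Condition 2 is 8.71013e-06 / 5.15747e-05 ≈ 0.1689.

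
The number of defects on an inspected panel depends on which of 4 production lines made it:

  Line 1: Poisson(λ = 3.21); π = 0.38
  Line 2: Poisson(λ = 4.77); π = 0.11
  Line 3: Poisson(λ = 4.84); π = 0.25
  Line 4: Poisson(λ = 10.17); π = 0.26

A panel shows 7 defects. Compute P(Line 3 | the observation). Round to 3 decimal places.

By Bayes' theorem, P(k | x) = π_k f_k(x) / Σ_j π_j f_j(x).
Component likelihoods at x = 7 defects:
  L_1 = 0.0281203
  L_2 = 0.0945395
  L_3 = 0.0976117
  L_4 = 0.0855148
Weight by the priors:
  π_1·L_1 = 0.38 × 0.0281203 = 0.0106857
  π_2·L_2 = 0.11 × 0.0945395 = 0.0103993
  π_3·L_3 = 0.25 × 0.0976117 = 0.0244029
  π_4·L_4 = 0.26 × 0.0855148 = 0.0222338
Marginal: 0.0106857 + 0.0103993 + 0.0244029 + 0.0222338 = 0.0677218
P(Line 3 | the observation) ≈ 0.360

0.360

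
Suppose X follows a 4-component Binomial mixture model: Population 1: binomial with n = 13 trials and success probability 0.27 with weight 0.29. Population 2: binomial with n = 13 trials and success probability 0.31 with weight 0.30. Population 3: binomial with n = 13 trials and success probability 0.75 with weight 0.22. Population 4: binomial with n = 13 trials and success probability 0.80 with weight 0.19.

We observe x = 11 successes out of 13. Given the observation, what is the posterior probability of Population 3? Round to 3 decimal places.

Posterior ∝ prior × likelihood, so P(k | x) ∝ π_k f_k(x); normalise over all components.
Evaluate each component's likelihood at the observed value:
  p_1 = 2.31069e-05
  p_2 = 9.43564e-05
  p_3 = 0.205896
  p_4 = 0.268006
Prior × likelihood for each component:
  π_1·p_1 = 0.29 × 2.31069e-05 = 6.701e-06
  π_2·p_2 = 0.30 × 9.43564e-05 = 2.83069e-05
  π_3·p_3 = 0.22 × 0.205896 = 0.0452972
  π_4·p_4 = 0.19 × 0.268006 = 0.0509211
Sum: 6.701e-06 + 2.83069e-05 + 0.0452972 + 0.0509211 = 0.0962533
So the posterior for Population 3 is 0.0452972 / 0.0962533 ≈ 0.471.

0.471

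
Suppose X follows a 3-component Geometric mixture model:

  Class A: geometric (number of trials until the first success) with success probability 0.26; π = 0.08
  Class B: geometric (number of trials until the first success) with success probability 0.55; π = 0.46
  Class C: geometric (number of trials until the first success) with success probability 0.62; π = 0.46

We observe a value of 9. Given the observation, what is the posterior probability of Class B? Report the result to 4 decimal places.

Apply Bayes' rule: the posterior for each component is proportional to its prior times its likelihood at x.
Geometric probabilities:
  L_A = 0.0233791
  L_B = 0.000924832
  L_C = 0.000269563
Prior × likelihood for each component:
  π_A·L_A = 0.08 × 0.0233791 = 0.00187033
  π_B·L_B = 0.46 × 0.000924832 = 0.000425423
  π_C·L_C = 0.46 × 0.000269563 = 0.000123999
Normaliser: 0.00187033 + 0.000425423 + 0.000123999 = 0.00241975
So the posterior for Class B is 0.000425423 / 0.00241975 ≈ 0.1758.

0.1758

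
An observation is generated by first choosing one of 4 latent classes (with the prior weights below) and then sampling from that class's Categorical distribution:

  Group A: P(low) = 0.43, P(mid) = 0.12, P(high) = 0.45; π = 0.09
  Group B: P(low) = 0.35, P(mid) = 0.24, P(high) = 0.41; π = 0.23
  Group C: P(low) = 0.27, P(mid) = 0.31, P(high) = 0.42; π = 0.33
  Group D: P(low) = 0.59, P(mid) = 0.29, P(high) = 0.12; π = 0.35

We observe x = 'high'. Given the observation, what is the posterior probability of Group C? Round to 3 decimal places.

0.439

Apply Bayes' rule: the posterior for each component is proportional to its prior times its likelihood at x.
Categorical probabilities:
  p_A = P(high | comp) = 0.45
  p_B = P(high | comp) = 0.41
  p_C = P(high | comp) = 0.42
  p_D = P(high | comp) = 0.12
Multiply by the mixture weights:
  π_A·p_A = 0.09 × 0.45 = 0.0405
  π_B·p_B = 0.23 × 0.41 = 0.0943
  π_C·p_C = 0.33 × 0.42 = 0.1386
  π_D·p_D = 0.35 × 0.12 = 0.042
Evidence: 0.0405 + 0.0943 + 0.1386 + 0.042 = 0.3154
P(Group C | x) ≈ 0.439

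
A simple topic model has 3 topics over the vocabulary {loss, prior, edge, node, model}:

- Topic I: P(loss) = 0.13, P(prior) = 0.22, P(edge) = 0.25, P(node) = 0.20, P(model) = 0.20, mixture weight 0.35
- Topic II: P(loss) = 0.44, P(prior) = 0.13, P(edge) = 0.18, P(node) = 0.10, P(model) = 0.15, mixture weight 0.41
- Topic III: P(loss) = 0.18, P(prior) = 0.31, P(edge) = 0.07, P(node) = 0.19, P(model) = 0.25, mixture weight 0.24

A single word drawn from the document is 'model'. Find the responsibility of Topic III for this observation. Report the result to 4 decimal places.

Apply Bayes' rule: the posterior for each component is proportional to its prior times its likelihood at x.
Evaluate each component's likelihood at the observed value:
  p_I = 0.2
  p_II = 0.15
  p_III = 0.25
Multiply by the mixture weights:
  w_I·p_I = 0.35 × 0.2 = 0.07
  w_II·p_II = 0.41 × 0.15 = 0.0615
  w_III·p_III = 0.24 × 0.25 = 0.06
Marginal: 0.07 + 0.0615 + 0.06 = 0.1915
P(Topic III | the observation) ≈ 0.3133

0.3133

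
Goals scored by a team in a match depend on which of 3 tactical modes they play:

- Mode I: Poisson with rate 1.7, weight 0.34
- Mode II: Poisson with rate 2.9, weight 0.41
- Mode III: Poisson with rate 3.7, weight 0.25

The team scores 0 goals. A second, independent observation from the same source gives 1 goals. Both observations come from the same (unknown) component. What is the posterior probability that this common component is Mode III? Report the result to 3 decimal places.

0.024

Posterior ∝ prior × likelihood, so P(k | x) ∝ π_k f_k(x); normalise over all components.
Since both observations come from the same component, the likelihood for component k is f_k(x₁)·f_k(x₂).
  L_I = [0.182684] × [0.310562] = 0.0567346
  L_II = [0.0550232] × [0.159567] = 0.00877991
  L_III = [0.0247235] × [0.091477] = 0.00226164
Prior × likelihood for each component:
  π_I·L_I = 0.34 × 0.0567346 = 0.0192898
  π_II·L_II = 0.41 × 0.00877991 = 0.00359976
  π_III·L_III = 0.25 × 0.00226164 = 0.000565409
Evidence: 0.0192898 + 0.00359976 + 0.000565409 = 0.0234549
P(Mode III | data) ≈ 0.024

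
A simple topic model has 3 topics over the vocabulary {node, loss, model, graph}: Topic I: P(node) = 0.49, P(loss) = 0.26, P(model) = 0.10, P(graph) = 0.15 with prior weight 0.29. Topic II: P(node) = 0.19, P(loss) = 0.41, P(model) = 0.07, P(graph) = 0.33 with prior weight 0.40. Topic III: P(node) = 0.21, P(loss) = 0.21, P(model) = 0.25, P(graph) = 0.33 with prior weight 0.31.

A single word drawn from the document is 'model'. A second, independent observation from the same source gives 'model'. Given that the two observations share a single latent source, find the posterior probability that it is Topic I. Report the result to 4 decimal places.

By Bayes' theorem, P(k | x) = π_k f_k(x) / Σ_j π_j f_j(x).
Since both observations come from the same component, the likelihood for component k is f_k(x₁)·f_k(x₂).
  L_I = [P(model | comp) = 0.10] × [0.1] = 0.01
  L_II = [P(model | comp) = 0.07] × [0.07] = 0.0049
  L_III = [P(model | comp) = 0.25] × [0.25] = 0.0625
Unnormalised posteriors:
  π_I·L_I = 0.29 × 0.01 = 0.0029
  π_II·L_II = 0.40 × 0.0049 = 0.00196
  π_III·L_III = 0.31 × 0.0625 = 0.019375
Normaliser: 0.0029 + 0.00196 + 0.019375 = 0.024235
P(Topic I | x₁,x₂) ≈ 0.1197

0.1197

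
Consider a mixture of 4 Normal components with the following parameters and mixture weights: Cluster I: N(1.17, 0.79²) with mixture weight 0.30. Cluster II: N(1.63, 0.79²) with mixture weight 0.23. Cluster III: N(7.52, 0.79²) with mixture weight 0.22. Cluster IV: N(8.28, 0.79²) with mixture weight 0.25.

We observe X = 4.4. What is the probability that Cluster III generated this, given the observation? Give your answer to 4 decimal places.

The responsibility of component k is π_k f_k(x) divided by Σ_j π_j f_j(x).
Evaluate each component's likelihood at the observed value:
  f_I = (1/(0.79·√(2π)))·exp(−(4.4−1.17)²/(2·0.79²)) = 0.504990·exp(-8.35836) = 0.000118385
  f_II = (1/(0.79·√(2π)))·exp(−(4.4−1.63)²/(2·0.79²)) = 0.504990·exp(-6.14717) = 0.00108044
  f_III = (1/(0.79·√(2π)))·exp(−(4.4−7.52)²/(2·0.79²)) = 0.504990·exp(-7.79875) = 0.000207171
  f_IV = (1/(0.79·√(2π)))·exp(−(4.4−8.28)²/(2·0.79²)) = 0.504990·exp(-12.06089) = 2.91948e-06
Prior × likelihood for each component:
  π_I·f_I = 0.30 × 0.000118385 = 3.55154e-05
  π_II·f_II = 0.23 × 0.00108044 = 0.000248501
  π_III·f_III = 0.22 × 0.000207171 = 4.55776e-05
  π_IV·f_IV = 0.25 × 2.91948e-06 = 7.29871e-07
Marginal: 3.55154e-05 + 0.000248501 + 4.55776e-05 + 7.29871e-07 = 0.000330324
Responsibility of Cluster III: 4.55776e-05 / 0.000330324 ≈ 0.1380

0.1380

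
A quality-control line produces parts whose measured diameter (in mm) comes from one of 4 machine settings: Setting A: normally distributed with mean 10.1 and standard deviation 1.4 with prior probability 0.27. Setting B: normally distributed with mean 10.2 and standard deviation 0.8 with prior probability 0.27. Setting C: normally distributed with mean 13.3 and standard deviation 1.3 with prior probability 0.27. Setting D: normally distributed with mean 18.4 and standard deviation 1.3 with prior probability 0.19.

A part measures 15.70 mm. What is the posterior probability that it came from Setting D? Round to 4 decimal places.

0.3088

By Bayes' theorem, P(k | x) = π_k f_k(x) / Σ_j π_j f_j(x).
Evaluate each component's likelihood at the observed value:
  p_A = (1/(1.4·√(2π)))·exp(−(15.70−10.1)²/(2·1.4²)) = 0.284959·exp(-8.00000) = 9.5593e-05
  p_B = (1/(0.8·√(2π)))·exp(−(15.70−10.2)²/(2·0.8²)) = 0.498678·exp(-23.63281) = 2.71782e-11
  p_C = (1/(1.3·√(2π)))·exp(−(15.70−13.3)²/(2·1.3²)) = 0.306879·exp(-1.70414) = 0.05583
  p_D = (1/(1.3·√(2π)))·exp(−(15.70−18.4)²/(2·1.3²)) = 0.306879·exp(-2.15680) = 0.0355041
Unnormalised posteriors:
  π_A·p_A = 0.27 × 9.5593e-05 = 2.58101e-05
  π_B·p_B = 0.27 × 2.71782e-11 = 7.3381e-12
  π_C·p_C = 0.27 × 0.05583 = 0.0150741
  π_D·p_D = 0.19 × 0.0355041 = 0.00674578
Sum: 2.58101e-05 + 7.3381e-12 + 0.0150741 + 0.00674578 = 0.0218457
So the posterior for Setting D is 0.00674578 / 0.0218457 ≈ 0.3088.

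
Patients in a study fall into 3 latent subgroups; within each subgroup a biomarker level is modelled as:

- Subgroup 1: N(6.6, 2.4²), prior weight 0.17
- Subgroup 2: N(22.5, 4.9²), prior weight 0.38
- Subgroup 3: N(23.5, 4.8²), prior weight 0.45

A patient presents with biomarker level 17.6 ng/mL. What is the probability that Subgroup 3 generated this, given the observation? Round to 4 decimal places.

By Bayes' theorem, P(k | x) = π_k f_k(x) / Σ_j π_j f_j(x).
Component likelihoods at x = 17.6 ng/mL:
  f_1 = 4.56141e-06
  f_2 = 0.0493818
  f_3 = 0.0390474
Prior × likelihood for each component:
  π_1·f_1 = 0.17 × 4.56141e-06 = 7.75439e-07
  π_2·f_2 = 0.38 × 0.0493818 = 0.0187651
  π_3·f_3 = 0.45 × 0.0390474 = 0.0175713
Denominator: 7.75439e-07 + 0.0187651 + 0.0175713 = 0.0363372
So the posterior for Subgroup 3 is 0.0175713 / 0.0363372 ≈ 0.4836.

0.4836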